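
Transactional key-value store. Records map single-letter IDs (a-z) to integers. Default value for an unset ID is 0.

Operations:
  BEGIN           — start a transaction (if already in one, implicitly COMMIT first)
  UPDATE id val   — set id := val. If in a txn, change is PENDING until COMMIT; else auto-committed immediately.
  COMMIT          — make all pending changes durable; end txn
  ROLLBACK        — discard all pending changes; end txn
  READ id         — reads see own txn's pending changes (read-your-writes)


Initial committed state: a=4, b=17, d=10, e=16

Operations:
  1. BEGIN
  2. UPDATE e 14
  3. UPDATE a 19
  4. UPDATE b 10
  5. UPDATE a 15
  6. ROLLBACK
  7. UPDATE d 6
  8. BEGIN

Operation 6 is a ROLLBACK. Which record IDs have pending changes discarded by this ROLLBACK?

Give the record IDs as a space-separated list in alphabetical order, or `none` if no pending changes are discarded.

Initial committed: {a=4, b=17, d=10, e=16}
Op 1: BEGIN: in_txn=True, pending={}
Op 2: UPDATE e=14 (pending; pending now {e=14})
Op 3: UPDATE a=19 (pending; pending now {a=19, e=14})
Op 4: UPDATE b=10 (pending; pending now {a=19, b=10, e=14})
Op 5: UPDATE a=15 (pending; pending now {a=15, b=10, e=14})
Op 6: ROLLBACK: discarded pending ['a', 'b', 'e']; in_txn=False
Op 7: UPDATE d=6 (auto-commit; committed d=6)
Op 8: BEGIN: in_txn=True, pending={}
ROLLBACK at op 6 discards: ['a', 'b', 'e']

Answer: a b e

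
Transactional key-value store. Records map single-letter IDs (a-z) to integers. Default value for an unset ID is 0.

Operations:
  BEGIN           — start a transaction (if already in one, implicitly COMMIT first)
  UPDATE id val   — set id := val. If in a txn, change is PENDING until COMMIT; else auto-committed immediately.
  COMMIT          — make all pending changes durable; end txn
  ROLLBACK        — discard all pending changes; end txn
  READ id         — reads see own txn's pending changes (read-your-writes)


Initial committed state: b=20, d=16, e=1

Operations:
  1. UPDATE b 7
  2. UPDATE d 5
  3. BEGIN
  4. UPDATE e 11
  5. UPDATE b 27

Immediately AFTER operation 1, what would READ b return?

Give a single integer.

Answer: 7

Derivation:
Initial committed: {b=20, d=16, e=1}
Op 1: UPDATE b=7 (auto-commit; committed b=7)
After op 1: visible(b) = 7 (pending={}, committed={b=7, d=16, e=1})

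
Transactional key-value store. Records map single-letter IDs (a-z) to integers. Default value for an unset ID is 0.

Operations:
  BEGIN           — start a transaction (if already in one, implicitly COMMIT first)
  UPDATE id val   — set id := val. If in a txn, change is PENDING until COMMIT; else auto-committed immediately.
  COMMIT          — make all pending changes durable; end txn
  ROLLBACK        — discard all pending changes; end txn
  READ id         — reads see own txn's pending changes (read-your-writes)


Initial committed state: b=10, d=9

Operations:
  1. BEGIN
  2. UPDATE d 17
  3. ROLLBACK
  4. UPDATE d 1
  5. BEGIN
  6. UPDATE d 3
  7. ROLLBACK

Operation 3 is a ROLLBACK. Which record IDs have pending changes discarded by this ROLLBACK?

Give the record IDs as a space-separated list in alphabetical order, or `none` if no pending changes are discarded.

Answer: d

Derivation:
Initial committed: {b=10, d=9}
Op 1: BEGIN: in_txn=True, pending={}
Op 2: UPDATE d=17 (pending; pending now {d=17})
Op 3: ROLLBACK: discarded pending ['d']; in_txn=False
Op 4: UPDATE d=1 (auto-commit; committed d=1)
Op 5: BEGIN: in_txn=True, pending={}
Op 6: UPDATE d=3 (pending; pending now {d=3})
Op 7: ROLLBACK: discarded pending ['d']; in_txn=False
ROLLBACK at op 3 discards: ['d']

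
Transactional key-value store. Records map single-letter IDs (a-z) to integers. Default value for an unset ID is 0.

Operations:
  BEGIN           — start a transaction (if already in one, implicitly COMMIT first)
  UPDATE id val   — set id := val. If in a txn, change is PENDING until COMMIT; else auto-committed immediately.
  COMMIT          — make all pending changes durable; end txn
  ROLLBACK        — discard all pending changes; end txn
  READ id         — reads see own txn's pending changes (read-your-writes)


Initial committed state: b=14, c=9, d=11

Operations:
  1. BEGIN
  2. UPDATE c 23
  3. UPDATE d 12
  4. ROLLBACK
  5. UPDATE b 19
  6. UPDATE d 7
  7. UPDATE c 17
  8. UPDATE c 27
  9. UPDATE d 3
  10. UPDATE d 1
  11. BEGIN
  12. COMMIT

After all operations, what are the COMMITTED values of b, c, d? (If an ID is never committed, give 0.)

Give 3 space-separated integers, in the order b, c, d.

Answer: 19 27 1

Derivation:
Initial committed: {b=14, c=9, d=11}
Op 1: BEGIN: in_txn=True, pending={}
Op 2: UPDATE c=23 (pending; pending now {c=23})
Op 3: UPDATE d=12 (pending; pending now {c=23, d=12})
Op 4: ROLLBACK: discarded pending ['c', 'd']; in_txn=False
Op 5: UPDATE b=19 (auto-commit; committed b=19)
Op 6: UPDATE d=7 (auto-commit; committed d=7)
Op 7: UPDATE c=17 (auto-commit; committed c=17)
Op 8: UPDATE c=27 (auto-commit; committed c=27)
Op 9: UPDATE d=3 (auto-commit; committed d=3)
Op 10: UPDATE d=1 (auto-commit; committed d=1)
Op 11: BEGIN: in_txn=True, pending={}
Op 12: COMMIT: merged [] into committed; committed now {b=19, c=27, d=1}
Final committed: {b=19, c=27, d=1}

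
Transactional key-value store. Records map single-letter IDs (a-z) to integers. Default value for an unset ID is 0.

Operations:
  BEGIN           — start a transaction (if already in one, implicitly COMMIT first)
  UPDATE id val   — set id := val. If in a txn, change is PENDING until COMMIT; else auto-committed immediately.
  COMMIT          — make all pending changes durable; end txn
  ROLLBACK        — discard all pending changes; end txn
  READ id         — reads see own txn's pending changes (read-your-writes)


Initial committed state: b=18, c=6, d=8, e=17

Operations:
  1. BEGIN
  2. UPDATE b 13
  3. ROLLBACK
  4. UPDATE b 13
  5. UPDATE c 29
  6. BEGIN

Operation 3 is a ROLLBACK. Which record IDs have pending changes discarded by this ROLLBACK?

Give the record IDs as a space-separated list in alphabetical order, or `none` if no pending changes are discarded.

Initial committed: {b=18, c=6, d=8, e=17}
Op 1: BEGIN: in_txn=True, pending={}
Op 2: UPDATE b=13 (pending; pending now {b=13})
Op 3: ROLLBACK: discarded pending ['b']; in_txn=False
Op 4: UPDATE b=13 (auto-commit; committed b=13)
Op 5: UPDATE c=29 (auto-commit; committed c=29)
Op 6: BEGIN: in_txn=True, pending={}
ROLLBACK at op 3 discards: ['b']

Answer: b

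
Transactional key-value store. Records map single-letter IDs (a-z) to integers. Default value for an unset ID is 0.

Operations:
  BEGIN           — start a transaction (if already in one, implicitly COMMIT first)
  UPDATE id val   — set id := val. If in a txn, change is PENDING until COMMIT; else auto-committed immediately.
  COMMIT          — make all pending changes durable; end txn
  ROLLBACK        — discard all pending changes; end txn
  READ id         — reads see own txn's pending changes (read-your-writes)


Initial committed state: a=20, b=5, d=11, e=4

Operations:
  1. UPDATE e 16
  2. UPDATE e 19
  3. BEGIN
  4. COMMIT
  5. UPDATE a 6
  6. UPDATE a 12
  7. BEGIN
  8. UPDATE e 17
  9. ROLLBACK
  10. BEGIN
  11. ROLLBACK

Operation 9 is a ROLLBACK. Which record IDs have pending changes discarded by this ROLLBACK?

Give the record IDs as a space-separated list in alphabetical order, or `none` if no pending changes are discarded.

Initial committed: {a=20, b=5, d=11, e=4}
Op 1: UPDATE e=16 (auto-commit; committed e=16)
Op 2: UPDATE e=19 (auto-commit; committed e=19)
Op 3: BEGIN: in_txn=True, pending={}
Op 4: COMMIT: merged [] into committed; committed now {a=20, b=5, d=11, e=19}
Op 5: UPDATE a=6 (auto-commit; committed a=6)
Op 6: UPDATE a=12 (auto-commit; committed a=12)
Op 7: BEGIN: in_txn=True, pending={}
Op 8: UPDATE e=17 (pending; pending now {e=17})
Op 9: ROLLBACK: discarded pending ['e']; in_txn=False
Op 10: BEGIN: in_txn=True, pending={}
Op 11: ROLLBACK: discarded pending []; in_txn=False
ROLLBACK at op 9 discards: ['e']

Answer: e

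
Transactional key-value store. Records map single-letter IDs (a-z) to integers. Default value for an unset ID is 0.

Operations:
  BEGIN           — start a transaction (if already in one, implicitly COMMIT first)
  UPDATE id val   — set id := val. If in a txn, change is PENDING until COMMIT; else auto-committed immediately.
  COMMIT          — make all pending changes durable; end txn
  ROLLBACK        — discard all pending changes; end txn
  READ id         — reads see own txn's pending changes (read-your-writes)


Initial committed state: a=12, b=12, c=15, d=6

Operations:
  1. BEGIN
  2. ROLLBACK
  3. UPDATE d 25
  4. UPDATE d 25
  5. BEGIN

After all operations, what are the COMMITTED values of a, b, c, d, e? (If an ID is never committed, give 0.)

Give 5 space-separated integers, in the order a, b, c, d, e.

Answer: 12 12 15 25 0

Derivation:
Initial committed: {a=12, b=12, c=15, d=6}
Op 1: BEGIN: in_txn=True, pending={}
Op 2: ROLLBACK: discarded pending []; in_txn=False
Op 3: UPDATE d=25 (auto-commit; committed d=25)
Op 4: UPDATE d=25 (auto-commit; committed d=25)
Op 5: BEGIN: in_txn=True, pending={}
Final committed: {a=12, b=12, c=15, d=25}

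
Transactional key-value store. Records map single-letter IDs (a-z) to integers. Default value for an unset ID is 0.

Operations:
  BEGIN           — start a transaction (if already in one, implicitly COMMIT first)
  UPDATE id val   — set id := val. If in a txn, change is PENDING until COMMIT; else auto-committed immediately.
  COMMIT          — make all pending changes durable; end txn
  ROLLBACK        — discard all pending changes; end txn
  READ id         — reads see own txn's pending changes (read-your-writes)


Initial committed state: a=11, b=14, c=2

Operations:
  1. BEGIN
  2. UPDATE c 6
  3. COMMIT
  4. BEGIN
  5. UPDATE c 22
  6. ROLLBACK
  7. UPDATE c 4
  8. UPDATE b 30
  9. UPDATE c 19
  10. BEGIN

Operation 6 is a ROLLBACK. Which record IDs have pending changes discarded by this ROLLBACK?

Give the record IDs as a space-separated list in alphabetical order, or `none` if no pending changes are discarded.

Initial committed: {a=11, b=14, c=2}
Op 1: BEGIN: in_txn=True, pending={}
Op 2: UPDATE c=6 (pending; pending now {c=6})
Op 3: COMMIT: merged ['c'] into committed; committed now {a=11, b=14, c=6}
Op 4: BEGIN: in_txn=True, pending={}
Op 5: UPDATE c=22 (pending; pending now {c=22})
Op 6: ROLLBACK: discarded pending ['c']; in_txn=False
Op 7: UPDATE c=4 (auto-commit; committed c=4)
Op 8: UPDATE b=30 (auto-commit; committed b=30)
Op 9: UPDATE c=19 (auto-commit; committed c=19)
Op 10: BEGIN: in_txn=True, pending={}
ROLLBACK at op 6 discards: ['c']

Answer: c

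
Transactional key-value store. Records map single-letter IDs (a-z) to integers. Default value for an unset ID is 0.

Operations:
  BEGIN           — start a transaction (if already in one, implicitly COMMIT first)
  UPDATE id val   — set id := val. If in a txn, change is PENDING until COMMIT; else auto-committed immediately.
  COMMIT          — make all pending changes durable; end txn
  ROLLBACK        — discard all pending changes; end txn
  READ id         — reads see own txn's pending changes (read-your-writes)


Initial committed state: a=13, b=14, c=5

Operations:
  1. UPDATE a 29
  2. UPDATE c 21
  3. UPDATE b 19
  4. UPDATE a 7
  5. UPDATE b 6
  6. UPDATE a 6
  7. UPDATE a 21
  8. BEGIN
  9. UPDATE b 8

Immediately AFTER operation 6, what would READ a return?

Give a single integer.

Initial committed: {a=13, b=14, c=5}
Op 1: UPDATE a=29 (auto-commit; committed a=29)
Op 2: UPDATE c=21 (auto-commit; committed c=21)
Op 3: UPDATE b=19 (auto-commit; committed b=19)
Op 4: UPDATE a=7 (auto-commit; committed a=7)
Op 5: UPDATE b=6 (auto-commit; committed b=6)
Op 6: UPDATE a=6 (auto-commit; committed a=6)
After op 6: visible(a) = 6 (pending={}, committed={a=6, b=6, c=21})

Answer: 6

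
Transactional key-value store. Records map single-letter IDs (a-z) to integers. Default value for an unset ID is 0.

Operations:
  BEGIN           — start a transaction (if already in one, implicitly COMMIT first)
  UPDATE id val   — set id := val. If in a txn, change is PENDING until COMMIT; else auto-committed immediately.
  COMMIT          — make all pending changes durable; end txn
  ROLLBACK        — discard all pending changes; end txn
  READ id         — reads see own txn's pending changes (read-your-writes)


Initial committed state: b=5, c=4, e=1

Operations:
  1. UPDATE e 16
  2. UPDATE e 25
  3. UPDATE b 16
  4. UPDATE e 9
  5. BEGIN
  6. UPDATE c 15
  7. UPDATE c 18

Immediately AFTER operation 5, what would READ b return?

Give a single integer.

Initial committed: {b=5, c=4, e=1}
Op 1: UPDATE e=16 (auto-commit; committed e=16)
Op 2: UPDATE e=25 (auto-commit; committed e=25)
Op 3: UPDATE b=16 (auto-commit; committed b=16)
Op 4: UPDATE e=9 (auto-commit; committed e=9)
Op 5: BEGIN: in_txn=True, pending={}
After op 5: visible(b) = 16 (pending={}, committed={b=16, c=4, e=9})

Answer: 16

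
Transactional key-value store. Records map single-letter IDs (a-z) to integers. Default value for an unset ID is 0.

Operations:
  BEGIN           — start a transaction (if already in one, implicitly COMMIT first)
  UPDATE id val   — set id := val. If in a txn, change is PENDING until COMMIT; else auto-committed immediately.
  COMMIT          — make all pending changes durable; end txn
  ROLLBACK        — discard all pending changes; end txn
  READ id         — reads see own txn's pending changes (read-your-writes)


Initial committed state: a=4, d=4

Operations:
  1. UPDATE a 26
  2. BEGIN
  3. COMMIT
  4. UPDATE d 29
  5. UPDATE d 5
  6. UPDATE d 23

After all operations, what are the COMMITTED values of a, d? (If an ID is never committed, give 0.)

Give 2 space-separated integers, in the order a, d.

Answer: 26 23

Derivation:
Initial committed: {a=4, d=4}
Op 1: UPDATE a=26 (auto-commit; committed a=26)
Op 2: BEGIN: in_txn=True, pending={}
Op 3: COMMIT: merged [] into committed; committed now {a=26, d=4}
Op 4: UPDATE d=29 (auto-commit; committed d=29)
Op 5: UPDATE d=5 (auto-commit; committed d=5)
Op 6: UPDATE d=23 (auto-commit; committed d=23)
Final committed: {a=26, d=23}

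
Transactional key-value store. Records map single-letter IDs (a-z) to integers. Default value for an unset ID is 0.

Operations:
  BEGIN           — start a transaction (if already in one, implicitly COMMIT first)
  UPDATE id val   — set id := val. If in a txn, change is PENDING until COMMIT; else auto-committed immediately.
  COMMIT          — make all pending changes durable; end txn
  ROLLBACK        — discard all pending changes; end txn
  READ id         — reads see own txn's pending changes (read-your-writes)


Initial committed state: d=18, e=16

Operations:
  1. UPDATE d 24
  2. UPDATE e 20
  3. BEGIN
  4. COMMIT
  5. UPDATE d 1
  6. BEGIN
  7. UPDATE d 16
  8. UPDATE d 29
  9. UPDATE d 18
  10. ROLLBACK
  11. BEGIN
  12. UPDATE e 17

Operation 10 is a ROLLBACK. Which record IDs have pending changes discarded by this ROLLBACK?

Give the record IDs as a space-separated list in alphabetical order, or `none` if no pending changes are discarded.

Answer: d

Derivation:
Initial committed: {d=18, e=16}
Op 1: UPDATE d=24 (auto-commit; committed d=24)
Op 2: UPDATE e=20 (auto-commit; committed e=20)
Op 3: BEGIN: in_txn=True, pending={}
Op 4: COMMIT: merged [] into committed; committed now {d=24, e=20}
Op 5: UPDATE d=1 (auto-commit; committed d=1)
Op 6: BEGIN: in_txn=True, pending={}
Op 7: UPDATE d=16 (pending; pending now {d=16})
Op 8: UPDATE d=29 (pending; pending now {d=29})
Op 9: UPDATE d=18 (pending; pending now {d=18})
Op 10: ROLLBACK: discarded pending ['d']; in_txn=False
Op 11: BEGIN: in_txn=True, pending={}
Op 12: UPDATE e=17 (pending; pending now {e=17})
ROLLBACK at op 10 discards: ['d']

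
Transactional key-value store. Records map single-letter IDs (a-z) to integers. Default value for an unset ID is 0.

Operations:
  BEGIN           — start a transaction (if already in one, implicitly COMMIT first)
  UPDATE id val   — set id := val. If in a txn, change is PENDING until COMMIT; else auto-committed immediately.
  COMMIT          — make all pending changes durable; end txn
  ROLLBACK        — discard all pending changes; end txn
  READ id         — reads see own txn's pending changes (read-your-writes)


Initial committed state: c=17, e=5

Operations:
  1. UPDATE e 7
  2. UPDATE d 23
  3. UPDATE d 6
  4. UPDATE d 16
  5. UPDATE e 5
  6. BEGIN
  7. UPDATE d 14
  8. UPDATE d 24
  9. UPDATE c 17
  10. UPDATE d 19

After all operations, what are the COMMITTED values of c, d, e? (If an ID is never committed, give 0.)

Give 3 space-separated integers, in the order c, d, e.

Initial committed: {c=17, e=5}
Op 1: UPDATE e=7 (auto-commit; committed e=7)
Op 2: UPDATE d=23 (auto-commit; committed d=23)
Op 3: UPDATE d=6 (auto-commit; committed d=6)
Op 4: UPDATE d=16 (auto-commit; committed d=16)
Op 5: UPDATE e=5 (auto-commit; committed e=5)
Op 6: BEGIN: in_txn=True, pending={}
Op 7: UPDATE d=14 (pending; pending now {d=14})
Op 8: UPDATE d=24 (pending; pending now {d=24})
Op 9: UPDATE c=17 (pending; pending now {c=17, d=24})
Op 10: UPDATE d=19 (pending; pending now {c=17, d=19})
Final committed: {c=17, d=16, e=5}

Answer: 17 16 5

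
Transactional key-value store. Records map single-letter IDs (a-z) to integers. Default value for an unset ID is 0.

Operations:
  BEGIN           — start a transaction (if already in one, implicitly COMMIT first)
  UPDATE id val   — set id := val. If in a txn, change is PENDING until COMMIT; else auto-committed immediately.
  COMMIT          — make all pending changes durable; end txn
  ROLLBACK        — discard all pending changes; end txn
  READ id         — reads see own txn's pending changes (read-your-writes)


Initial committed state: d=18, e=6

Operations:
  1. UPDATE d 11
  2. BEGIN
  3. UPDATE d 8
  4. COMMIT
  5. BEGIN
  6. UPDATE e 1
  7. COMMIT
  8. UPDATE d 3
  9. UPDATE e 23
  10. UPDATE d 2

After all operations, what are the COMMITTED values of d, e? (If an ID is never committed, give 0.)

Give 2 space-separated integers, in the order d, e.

Initial committed: {d=18, e=6}
Op 1: UPDATE d=11 (auto-commit; committed d=11)
Op 2: BEGIN: in_txn=True, pending={}
Op 3: UPDATE d=8 (pending; pending now {d=8})
Op 4: COMMIT: merged ['d'] into committed; committed now {d=8, e=6}
Op 5: BEGIN: in_txn=True, pending={}
Op 6: UPDATE e=1 (pending; pending now {e=1})
Op 7: COMMIT: merged ['e'] into committed; committed now {d=8, e=1}
Op 8: UPDATE d=3 (auto-commit; committed d=3)
Op 9: UPDATE e=23 (auto-commit; committed e=23)
Op 10: UPDATE d=2 (auto-commit; committed d=2)
Final committed: {d=2, e=23}

Answer: 2 23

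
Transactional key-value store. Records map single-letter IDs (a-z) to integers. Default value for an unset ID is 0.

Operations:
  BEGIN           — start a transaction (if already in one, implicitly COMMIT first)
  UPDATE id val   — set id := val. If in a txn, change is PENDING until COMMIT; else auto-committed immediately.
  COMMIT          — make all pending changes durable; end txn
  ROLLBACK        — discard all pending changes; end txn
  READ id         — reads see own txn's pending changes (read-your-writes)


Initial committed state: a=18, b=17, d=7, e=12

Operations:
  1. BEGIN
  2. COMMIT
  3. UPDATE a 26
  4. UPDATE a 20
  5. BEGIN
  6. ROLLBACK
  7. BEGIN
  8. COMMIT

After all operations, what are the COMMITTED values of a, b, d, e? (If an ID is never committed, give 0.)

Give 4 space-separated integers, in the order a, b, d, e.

Initial committed: {a=18, b=17, d=7, e=12}
Op 1: BEGIN: in_txn=True, pending={}
Op 2: COMMIT: merged [] into committed; committed now {a=18, b=17, d=7, e=12}
Op 3: UPDATE a=26 (auto-commit; committed a=26)
Op 4: UPDATE a=20 (auto-commit; committed a=20)
Op 5: BEGIN: in_txn=True, pending={}
Op 6: ROLLBACK: discarded pending []; in_txn=False
Op 7: BEGIN: in_txn=True, pending={}
Op 8: COMMIT: merged [] into committed; committed now {a=20, b=17, d=7, e=12}
Final committed: {a=20, b=17, d=7, e=12}

Answer: 20 17 7 12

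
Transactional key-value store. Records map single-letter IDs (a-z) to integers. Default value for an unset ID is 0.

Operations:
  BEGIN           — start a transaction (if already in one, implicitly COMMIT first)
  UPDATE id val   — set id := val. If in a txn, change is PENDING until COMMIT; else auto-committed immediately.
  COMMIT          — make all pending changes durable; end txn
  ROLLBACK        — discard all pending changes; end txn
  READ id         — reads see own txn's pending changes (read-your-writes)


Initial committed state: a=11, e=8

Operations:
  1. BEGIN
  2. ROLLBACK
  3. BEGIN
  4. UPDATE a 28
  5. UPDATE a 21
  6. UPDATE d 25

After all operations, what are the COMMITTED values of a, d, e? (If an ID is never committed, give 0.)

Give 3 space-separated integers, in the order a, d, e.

Initial committed: {a=11, e=8}
Op 1: BEGIN: in_txn=True, pending={}
Op 2: ROLLBACK: discarded pending []; in_txn=False
Op 3: BEGIN: in_txn=True, pending={}
Op 4: UPDATE a=28 (pending; pending now {a=28})
Op 5: UPDATE a=21 (pending; pending now {a=21})
Op 6: UPDATE d=25 (pending; pending now {a=21, d=25})
Final committed: {a=11, e=8}

Answer: 11 0 8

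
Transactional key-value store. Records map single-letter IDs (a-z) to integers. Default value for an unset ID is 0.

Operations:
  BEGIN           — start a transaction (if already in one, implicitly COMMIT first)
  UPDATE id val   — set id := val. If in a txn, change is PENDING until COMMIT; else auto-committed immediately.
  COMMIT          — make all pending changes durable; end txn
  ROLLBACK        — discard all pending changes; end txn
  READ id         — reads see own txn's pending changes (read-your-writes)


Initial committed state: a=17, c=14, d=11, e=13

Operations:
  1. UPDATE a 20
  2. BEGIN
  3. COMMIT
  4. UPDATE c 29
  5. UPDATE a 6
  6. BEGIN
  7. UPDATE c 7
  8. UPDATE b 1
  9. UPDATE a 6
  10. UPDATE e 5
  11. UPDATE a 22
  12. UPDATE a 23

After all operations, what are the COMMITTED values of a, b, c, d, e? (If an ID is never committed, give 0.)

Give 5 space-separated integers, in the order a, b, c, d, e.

Initial committed: {a=17, c=14, d=11, e=13}
Op 1: UPDATE a=20 (auto-commit; committed a=20)
Op 2: BEGIN: in_txn=True, pending={}
Op 3: COMMIT: merged [] into committed; committed now {a=20, c=14, d=11, e=13}
Op 4: UPDATE c=29 (auto-commit; committed c=29)
Op 5: UPDATE a=6 (auto-commit; committed a=6)
Op 6: BEGIN: in_txn=True, pending={}
Op 7: UPDATE c=7 (pending; pending now {c=7})
Op 8: UPDATE b=1 (pending; pending now {b=1, c=7})
Op 9: UPDATE a=6 (pending; pending now {a=6, b=1, c=7})
Op 10: UPDATE e=5 (pending; pending now {a=6, b=1, c=7, e=5})
Op 11: UPDATE a=22 (pending; pending now {a=22, b=1, c=7, e=5})
Op 12: UPDATE a=23 (pending; pending now {a=23, b=1, c=7, e=5})
Final committed: {a=6, c=29, d=11, e=13}

Answer: 6 0 29 11 13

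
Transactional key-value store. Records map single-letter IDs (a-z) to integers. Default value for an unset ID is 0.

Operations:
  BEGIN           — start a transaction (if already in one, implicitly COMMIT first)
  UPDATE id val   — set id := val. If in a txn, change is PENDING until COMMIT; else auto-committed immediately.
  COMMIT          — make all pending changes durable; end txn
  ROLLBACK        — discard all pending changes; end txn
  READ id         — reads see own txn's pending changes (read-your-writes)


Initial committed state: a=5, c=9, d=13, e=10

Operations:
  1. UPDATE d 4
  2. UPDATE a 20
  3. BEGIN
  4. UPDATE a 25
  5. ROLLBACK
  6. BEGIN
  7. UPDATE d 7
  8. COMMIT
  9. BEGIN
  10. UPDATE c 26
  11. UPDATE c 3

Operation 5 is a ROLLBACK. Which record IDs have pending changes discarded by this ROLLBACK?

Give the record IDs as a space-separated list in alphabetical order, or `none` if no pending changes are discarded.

Answer: a

Derivation:
Initial committed: {a=5, c=9, d=13, e=10}
Op 1: UPDATE d=4 (auto-commit; committed d=4)
Op 2: UPDATE a=20 (auto-commit; committed a=20)
Op 3: BEGIN: in_txn=True, pending={}
Op 4: UPDATE a=25 (pending; pending now {a=25})
Op 5: ROLLBACK: discarded pending ['a']; in_txn=False
Op 6: BEGIN: in_txn=True, pending={}
Op 7: UPDATE d=7 (pending; pending now {d=7})
Op 8: COMMIT: merged ['d'] into committed; committed now {a=20, c=9, d=7, e=10}
Op 9: BEGIN: in_txn=True, pending={}
Op 10: UPDATE c=26 (pending; pending now {c=26})
Op 11: UPDATE c=3 (pending; pending now {c=3})
ROLLBACK at op 5 discards: ['a']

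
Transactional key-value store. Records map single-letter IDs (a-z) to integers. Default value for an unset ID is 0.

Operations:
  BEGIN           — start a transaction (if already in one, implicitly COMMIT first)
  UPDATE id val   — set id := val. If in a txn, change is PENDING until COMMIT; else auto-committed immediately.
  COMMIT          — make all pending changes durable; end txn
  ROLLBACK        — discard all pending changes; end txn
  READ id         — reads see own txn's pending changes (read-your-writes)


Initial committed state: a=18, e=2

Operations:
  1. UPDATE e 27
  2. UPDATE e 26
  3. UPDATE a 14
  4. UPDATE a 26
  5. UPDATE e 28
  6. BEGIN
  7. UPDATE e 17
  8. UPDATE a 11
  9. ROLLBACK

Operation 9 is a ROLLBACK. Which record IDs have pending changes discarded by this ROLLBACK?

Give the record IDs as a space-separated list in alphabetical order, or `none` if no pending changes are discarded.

Initial committed: {a=18, e=2}
Op 1: UPDATE e=27 (auto-commit; committed e=27)
Op 2: UPDATE e=26 (auto-commit; committed e=26)
Op 3: UPDATE a=14 (auto-commit; committed a=14)
Op 4: UPDATE a=26 (auto-commit; committed a=26)
Op 5: UPDATE e=28 (auto-commit; committed e=28)
Op 6: BEGIN: in_txn=True, pending={}
Op 7: UPDATE e=17 (pending; pending now {e=17})
Op 8: UPDATE a=11 (pending; pending now {a=11, e=17})
Op 9: ROLLBACK: discarded pending ['a', 'e']; in_txn=False
ROLLBACK at op 9 discards: ['a', 'e']

Answer: a e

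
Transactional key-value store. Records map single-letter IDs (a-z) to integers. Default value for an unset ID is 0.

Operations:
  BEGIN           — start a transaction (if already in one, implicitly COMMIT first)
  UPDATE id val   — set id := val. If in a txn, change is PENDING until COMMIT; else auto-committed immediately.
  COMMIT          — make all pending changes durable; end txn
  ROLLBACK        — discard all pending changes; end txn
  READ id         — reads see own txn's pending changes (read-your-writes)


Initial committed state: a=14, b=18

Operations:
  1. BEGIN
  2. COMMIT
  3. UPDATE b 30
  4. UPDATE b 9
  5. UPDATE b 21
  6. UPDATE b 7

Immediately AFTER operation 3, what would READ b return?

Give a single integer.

Answer: 30

Derivation:
Initial committed: {a=14, b=18}
Op 1: BEGIN: in_txn=True, pending={}
Op 2: COMMIT: merged [] into committed; committed now {a=14, b=18}
Op 3: UPDATE b=30 (auto-commit; committed b=30)
After op 3: visible(b) = 30 (pending={}, committed={a=14, b=30})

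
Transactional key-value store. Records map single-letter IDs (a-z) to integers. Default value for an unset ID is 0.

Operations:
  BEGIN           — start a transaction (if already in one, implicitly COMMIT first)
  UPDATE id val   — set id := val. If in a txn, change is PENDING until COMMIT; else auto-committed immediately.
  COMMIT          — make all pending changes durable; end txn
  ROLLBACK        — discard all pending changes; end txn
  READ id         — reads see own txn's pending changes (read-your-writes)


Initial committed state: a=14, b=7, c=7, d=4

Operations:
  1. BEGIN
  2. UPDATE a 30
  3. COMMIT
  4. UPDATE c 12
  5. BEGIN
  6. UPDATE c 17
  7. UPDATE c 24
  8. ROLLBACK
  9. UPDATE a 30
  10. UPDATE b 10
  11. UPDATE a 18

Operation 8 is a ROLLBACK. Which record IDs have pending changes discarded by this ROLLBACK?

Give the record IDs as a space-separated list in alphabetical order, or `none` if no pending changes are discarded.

Initial committed: {a=14, b=7, c=7, d=4}
Op 1: BEGIN: in_txn=True, pending={}
Op 2: UPDATE a=30 (pending; pending now {a=30})
Op 3: COMMIT: merged ['a'] into committed; committed now {a=30, b=7, c=7, d=4}
Op 4: UPDATE c=12 (auto-commit; committed c=12)
Op 5: BEGIN: in_txn=True, pending={}
Op 6: UPDATE c=17 (pending; pending now {c=17})
Op 7: UPDATE c=24 (pending; pending now {c=24})
Op 8: ROLLBACK: discarded pending ['c']; in_txn=False
Op 9: UPDATE a=30 (auto-commit; committed a=30)
Op 10: UPDATE b=10 (auto-commit; committed b=10)
Op 11: UPDATE a=18 (auto-commit; committed a=18)
ROLLBACK at op 8 discards: ['c']

Answer: c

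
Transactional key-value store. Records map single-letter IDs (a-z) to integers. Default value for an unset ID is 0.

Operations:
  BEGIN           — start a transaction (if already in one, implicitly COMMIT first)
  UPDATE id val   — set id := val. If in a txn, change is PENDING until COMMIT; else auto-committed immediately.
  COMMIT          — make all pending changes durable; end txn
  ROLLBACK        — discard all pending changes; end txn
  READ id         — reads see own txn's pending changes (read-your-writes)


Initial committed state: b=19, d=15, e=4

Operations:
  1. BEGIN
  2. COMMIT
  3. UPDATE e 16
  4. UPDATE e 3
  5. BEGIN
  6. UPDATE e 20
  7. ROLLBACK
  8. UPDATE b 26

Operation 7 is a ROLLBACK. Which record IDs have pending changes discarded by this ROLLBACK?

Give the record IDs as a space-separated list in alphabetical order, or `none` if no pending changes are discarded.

Answer: e

Derivation:
Initial committed: {b=19, d=15, e=4}
Op 1: BEGIN: in_txn=True, pending={}
Op 2: COMMIT: merged [] into committed; committed now {b=19, d=15, e=4}
Op 3: UPDATE e=16 (auto-commit; committed e=16)
Op 4: UPDATE e=3 (auto-commit; committed e=3)
Op 5: BEGIN: in_txn=True, pending={}
Op 6: UPDATE e=20 (pending; pending now {e=20})
Op 7: ROLLBACK: discarded pending ['e']; in_txn=False
Op 8: UPDATE b=26 (auto-commit; committed b=26)
ROLLBACK at op 7 discards: ['e']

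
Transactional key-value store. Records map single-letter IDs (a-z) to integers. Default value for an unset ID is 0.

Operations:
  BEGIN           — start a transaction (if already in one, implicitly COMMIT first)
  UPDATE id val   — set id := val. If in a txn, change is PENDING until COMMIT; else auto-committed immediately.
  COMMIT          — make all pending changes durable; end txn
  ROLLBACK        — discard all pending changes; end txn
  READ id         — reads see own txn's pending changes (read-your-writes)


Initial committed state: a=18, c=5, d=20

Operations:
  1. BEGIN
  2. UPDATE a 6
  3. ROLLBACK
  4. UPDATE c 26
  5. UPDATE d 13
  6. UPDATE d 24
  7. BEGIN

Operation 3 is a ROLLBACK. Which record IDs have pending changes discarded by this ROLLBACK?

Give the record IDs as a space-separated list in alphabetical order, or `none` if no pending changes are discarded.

Answer: a

Derivation:
Initial committed: {a=18, c=5, d=20}
Op 1: BEGIN: in_txn=True, pending={}
Op 2: UPDATE a=6 (pending; pending now {a=6})
Op 3: ROLLBACK: discarded pending ['a']; in_txn=False
Op 4: UPDATE c=26 (auto-commit; committed c=26)
Op 5: UPDATE d=13 (auto-commit; committed d=13)
Op 6: UPDATE d=24 (auto-commit; committed d=24)
Op 7: BEGIN: in_txn=True, pending={}
ROLLBACK at op 3 discards: ['a']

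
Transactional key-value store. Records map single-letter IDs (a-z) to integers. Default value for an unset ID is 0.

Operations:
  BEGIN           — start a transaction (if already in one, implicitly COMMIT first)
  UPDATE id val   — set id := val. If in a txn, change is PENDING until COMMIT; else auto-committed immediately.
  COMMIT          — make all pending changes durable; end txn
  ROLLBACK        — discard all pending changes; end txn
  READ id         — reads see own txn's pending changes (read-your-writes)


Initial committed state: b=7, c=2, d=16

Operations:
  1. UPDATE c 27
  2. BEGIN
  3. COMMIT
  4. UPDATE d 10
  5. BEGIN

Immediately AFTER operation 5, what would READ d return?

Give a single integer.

Answer: 10

Derivation:
Initial committed: {b=7, c=2, d=16}
Op 1: UPDATE c=27 (auto-commit; committed c=27)
Op 2: BEGIN: in_txn=True, pending={}
Op 3: COMMIT: merged [] into committed; committed now {b=7, c=27, d=16}
Op 4: UPDATE d=10 (auto-commit; committed d=10)
Op 5: BEGIN: in_txn=True, pending={}
After op 5: visible(d) = 10 (pending={}, committed={b=7, c=27, d=10})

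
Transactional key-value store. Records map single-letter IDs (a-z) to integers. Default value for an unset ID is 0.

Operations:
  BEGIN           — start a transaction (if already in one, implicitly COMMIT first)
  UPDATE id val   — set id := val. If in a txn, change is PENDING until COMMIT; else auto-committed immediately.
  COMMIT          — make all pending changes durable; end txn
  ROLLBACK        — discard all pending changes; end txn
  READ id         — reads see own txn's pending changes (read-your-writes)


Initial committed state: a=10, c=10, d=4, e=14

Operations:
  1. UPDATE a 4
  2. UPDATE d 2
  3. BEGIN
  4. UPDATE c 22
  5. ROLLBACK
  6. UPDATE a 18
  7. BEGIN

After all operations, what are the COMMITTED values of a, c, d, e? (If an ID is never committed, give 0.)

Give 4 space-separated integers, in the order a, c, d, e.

Initial committed: {a=10, c=10, d=4, e=14}
Op 1: UPDATE a=4 (auto-commit; committed a=4)
Op 2: UPDATE d=2 (auto-commit; committed d=2)
Op 3: BEGIN: in_txn=True, pending={}
Op 4: UPDATE c=22 (pending; pending now {c=22})
Op 5: ROLLBACK: discarded pending ['c']; in_txn=False
Op 6: UPDATE a=18 (auto-commit; committed a=18)
Op 7: BEGIN: in_txn=True, pending={}
Final committed: {a=18, c=10, d=2, e=14}

Answer: 18 10 2 14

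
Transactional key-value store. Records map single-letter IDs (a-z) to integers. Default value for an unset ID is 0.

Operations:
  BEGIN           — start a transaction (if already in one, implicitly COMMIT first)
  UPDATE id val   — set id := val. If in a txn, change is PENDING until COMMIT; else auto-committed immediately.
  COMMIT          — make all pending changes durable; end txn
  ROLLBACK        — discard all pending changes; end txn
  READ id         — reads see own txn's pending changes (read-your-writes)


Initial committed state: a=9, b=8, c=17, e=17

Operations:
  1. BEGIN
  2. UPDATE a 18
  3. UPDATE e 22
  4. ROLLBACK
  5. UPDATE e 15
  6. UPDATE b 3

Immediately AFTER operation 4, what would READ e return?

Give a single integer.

Answer: 17

Derivation:
Initial committed: {a=9, b=8, c=17, e=17}
Op 1: BEGIN: in_txn=True, pending={}
Op 2: UPDATE a=18 (pending; pending now {a=18})
Op 3: UPDATE e=22 (pending; pending now {a=18, e=22})
Op 4: ROLLBACK: discarded pending ['a', 'e']; in_txn=False
After op 4: visible(e) = 17 (pending={}, committed={a=9, b=8, c=17, e=17})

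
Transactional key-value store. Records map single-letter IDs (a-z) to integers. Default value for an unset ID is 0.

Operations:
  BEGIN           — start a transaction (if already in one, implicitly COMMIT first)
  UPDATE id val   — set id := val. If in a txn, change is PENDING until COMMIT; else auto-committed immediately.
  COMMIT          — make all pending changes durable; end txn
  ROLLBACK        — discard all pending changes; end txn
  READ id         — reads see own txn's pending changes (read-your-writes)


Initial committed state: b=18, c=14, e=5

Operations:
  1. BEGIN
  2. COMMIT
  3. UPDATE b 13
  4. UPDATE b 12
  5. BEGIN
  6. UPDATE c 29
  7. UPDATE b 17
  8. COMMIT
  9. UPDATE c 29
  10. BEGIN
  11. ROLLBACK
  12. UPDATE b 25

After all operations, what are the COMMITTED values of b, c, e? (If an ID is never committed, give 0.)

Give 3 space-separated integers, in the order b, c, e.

Initial committed: {b=18, c=14, e=5}
Op 1: BEGIN: in_txn=True, pending={}
Op 2: COMMIT: merged [] into committed; committed now {b=18, c=14, e=5}
Op 3: UPDATE b=13 (auto-commit; committed b=13)
Op 4: UPDATE b=12 (auto-commit; committed b=12)
Op 5: BEGIN: in_txn=True, pending={}
Op 6: UPDATE c=29 (pending; pending now {c=29})
Op 7: UPDATE b=17 (pending; pending now {b=17, c=29})
Op 8: COMMIT: merged ['b', 'c'] into committed; committed now {b=17, c=29, e=5}
Op 9: UPDATE c=29 (auto-commit; committed c=29)
Op 10: BEGIN: in_txn=True, pending={}
Op 11: ROLLBACK: discarded pending []; in_txn=False
Op 12: UPDATE b=25 (auto-commit; committed b=25)
Final committed: {b=25, c=29, e=5}

Answer: 25 29 5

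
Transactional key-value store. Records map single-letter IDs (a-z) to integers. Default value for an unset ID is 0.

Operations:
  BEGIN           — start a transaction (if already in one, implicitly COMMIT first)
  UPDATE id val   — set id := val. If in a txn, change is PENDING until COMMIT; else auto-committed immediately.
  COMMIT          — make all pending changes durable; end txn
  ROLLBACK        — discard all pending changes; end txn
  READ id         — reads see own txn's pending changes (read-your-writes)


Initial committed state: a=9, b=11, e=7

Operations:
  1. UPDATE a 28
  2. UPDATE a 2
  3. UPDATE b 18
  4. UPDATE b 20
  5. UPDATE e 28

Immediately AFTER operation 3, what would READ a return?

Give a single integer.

Initial committed: {a=9, b=11, e=7}
Op 1: UPDATE a=28 (auto-commit; committed a=28)
Op 2: UPDATE a=2 (auto-commit; committed a=2)
Op 3: UPDATE b=18 (auto-commit; committed b=18)
After op 3: visible(a) = 2 (pending={}, committed={a=2, b=18, e=7})

Answer: 2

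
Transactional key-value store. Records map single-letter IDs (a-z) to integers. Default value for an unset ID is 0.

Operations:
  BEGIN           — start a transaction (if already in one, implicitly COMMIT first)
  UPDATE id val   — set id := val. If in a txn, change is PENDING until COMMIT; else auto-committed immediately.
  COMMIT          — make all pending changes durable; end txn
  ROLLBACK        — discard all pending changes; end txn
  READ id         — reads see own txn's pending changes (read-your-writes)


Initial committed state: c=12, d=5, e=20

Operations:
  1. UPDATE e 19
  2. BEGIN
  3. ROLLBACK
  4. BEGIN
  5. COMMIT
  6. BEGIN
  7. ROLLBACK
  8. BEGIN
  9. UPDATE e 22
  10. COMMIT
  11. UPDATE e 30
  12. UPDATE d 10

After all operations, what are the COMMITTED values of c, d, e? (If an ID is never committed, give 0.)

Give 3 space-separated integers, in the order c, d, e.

Initial committed: {c=12, d=5, e=20}
Op 1: UPDATE e=19 (auto-commit; committed e=19)
Op 2: BEGIN: in_txn=True, pending={}
Op 3: ROLLBACK: discarded pending []; in_txn=False
Op 4: BEGIN: in_txn=True, pending={}
Op 5: COMMIT: merged [] into committed; committed now {c=12, d=5, e=19}
Op 6: BEGIN: in_txn=True, pending={}
Op 7: ROLLBACK: discarded pending []; in_txn=False
Op 8: BEGIN: in_txn=True, pending={}
Op 9: UPDATE e=22 (pending; pending now {e=22})
Op 10: COMMIT: merged ['e'] into committed; committed now {c=12, d=5, e=22}
Op 11: UPDATE e=30 (auto-commit; committed e=30)
Op 12: UPDATE d=10 (auto-commit; committed d=10)
Final committed: {c=12, d=10, e=30}

Answer: 12 10 30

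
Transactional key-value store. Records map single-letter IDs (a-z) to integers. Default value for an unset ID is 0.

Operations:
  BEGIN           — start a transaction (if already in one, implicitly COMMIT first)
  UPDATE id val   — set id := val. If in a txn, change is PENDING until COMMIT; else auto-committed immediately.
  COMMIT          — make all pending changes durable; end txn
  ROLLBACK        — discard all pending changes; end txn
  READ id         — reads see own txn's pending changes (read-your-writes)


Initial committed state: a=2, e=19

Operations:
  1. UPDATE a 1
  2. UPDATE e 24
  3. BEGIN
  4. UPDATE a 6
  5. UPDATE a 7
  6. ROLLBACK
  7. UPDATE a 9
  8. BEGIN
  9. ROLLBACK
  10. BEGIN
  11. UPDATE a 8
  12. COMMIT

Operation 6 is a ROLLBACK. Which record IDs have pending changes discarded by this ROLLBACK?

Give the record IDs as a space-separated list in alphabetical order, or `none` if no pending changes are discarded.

Answer: a

Derivation:
Initial committed: {a=2, e=19}
Op 1: UPDATE a=1 (auto-commit; committed a=1)
Op 2: UPDATE e=24 (auto-commit; committed e=24)
Op 3: BEGIN: in_txn=True, pending={}
Op 4: UPDATE a=6 (pending; pending now {a=6})
Op 5: UPDATE a=7 (pending; pending now {a=7})
Op 6: ROLLBACK: discarded pending ['a']; in_txn=False
Op 7: UPDATE a=9 (auto-commit; committed a=9)
Op 8: BEGIN: in_txn=True, pending={}
Op 9: ROLLBACK: discarded pending []; in_txn=False
Op 10: BEGIN: in_txn=True, pending={}
Op 11: UPDATE a=8 (pending; pending now {a=8})
Op 12: COMMIT: merged ['a'] into committed; committed now {a=8, e=24}
ROLLBACK at op 6 discards: ['a']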